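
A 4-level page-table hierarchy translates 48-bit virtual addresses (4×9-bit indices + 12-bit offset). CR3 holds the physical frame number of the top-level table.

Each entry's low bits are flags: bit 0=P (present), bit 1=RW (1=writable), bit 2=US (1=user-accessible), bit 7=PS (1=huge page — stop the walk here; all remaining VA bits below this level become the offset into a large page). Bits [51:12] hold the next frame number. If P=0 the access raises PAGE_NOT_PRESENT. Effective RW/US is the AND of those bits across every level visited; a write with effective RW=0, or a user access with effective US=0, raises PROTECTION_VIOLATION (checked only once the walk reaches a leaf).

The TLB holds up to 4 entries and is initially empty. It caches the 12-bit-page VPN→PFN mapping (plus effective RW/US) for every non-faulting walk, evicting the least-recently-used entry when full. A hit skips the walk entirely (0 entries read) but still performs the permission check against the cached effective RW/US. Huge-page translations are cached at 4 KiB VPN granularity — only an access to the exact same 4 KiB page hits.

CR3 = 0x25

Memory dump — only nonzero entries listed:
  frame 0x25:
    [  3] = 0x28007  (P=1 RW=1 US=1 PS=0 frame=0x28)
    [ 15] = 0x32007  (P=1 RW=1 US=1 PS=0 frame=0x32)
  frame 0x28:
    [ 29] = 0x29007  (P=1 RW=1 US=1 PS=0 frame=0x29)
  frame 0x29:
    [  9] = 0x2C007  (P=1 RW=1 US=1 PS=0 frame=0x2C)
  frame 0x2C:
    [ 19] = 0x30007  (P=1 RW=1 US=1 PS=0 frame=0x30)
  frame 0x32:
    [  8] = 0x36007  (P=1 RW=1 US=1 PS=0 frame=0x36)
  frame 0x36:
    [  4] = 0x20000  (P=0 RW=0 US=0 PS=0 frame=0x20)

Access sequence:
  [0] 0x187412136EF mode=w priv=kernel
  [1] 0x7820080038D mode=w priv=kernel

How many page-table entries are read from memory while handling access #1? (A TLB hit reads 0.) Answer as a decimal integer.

Walk each access:
#0 VA=0x187412136EF (w,kernel):
  L0: frame=0x25 idx=3 entry=0x28007 [P=1 RW=1 US=1 PS=0]
  L1: frame=0x28 idx=29 entry=0x29007 [P=1 RW=1 US=1 PS=0]
  L2: frame=0x29 idx=9 entry=0x2C007 [P=1 RW=1 US=1 PS=0]
  L3: frame=0x2C idx=19 entry=0x30007 [P=1 RW=1 US=1 PS=0]
  → PA=0x306EF  (4 entries read)
#1 VA=0x7820080038D (w,kernel):
  L0: frame=0x25 idx=15 entry=0x32007 [P=1 RW=1 US=1 PS=0]
  L1: frame=0x32 idx=8 entry=0x36007 [P=1 RW=1 US=1 PS=0]
  L2: frame=0x36 idx=4 entry=0x20000 [P=0 RW=0 US=0 PS=0]
  → PAGE_NOT_PRESENT  (3 entries read)

Entries read for #1: 3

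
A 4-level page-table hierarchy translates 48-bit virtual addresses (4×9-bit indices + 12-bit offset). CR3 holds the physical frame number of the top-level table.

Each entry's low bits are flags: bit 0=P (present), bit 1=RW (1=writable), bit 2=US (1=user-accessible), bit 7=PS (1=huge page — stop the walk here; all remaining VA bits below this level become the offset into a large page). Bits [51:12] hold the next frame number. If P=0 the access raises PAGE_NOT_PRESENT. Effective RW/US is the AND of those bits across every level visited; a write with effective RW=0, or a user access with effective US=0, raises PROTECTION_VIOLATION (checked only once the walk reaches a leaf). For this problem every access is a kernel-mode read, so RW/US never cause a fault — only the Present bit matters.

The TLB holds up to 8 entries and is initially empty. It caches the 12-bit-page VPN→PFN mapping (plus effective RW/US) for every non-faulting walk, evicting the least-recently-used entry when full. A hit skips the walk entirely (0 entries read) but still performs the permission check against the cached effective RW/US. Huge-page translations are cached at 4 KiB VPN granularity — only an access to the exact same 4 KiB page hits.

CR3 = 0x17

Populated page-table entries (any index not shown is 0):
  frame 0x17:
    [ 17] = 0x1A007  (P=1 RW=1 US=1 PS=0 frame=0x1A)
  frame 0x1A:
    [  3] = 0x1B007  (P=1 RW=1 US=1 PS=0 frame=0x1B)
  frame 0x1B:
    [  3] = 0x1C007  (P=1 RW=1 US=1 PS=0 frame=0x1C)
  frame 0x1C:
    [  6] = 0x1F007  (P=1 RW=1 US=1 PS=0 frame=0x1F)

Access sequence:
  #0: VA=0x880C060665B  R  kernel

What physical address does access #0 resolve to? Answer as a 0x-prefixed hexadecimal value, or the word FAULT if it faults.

Per-access translation:
#0 VA=0x880C060665B (r,kernel):
  L0 @0x17[17] → 0x1A007  P=1,RW=1,US=1,PS=0
  L1 @0x1A[3] → 0x1B007  P=1,RW=1,US=1,PS=0
  L2 @0x1B[3] → 0x1C007  P=1,RW=1,US=1,PS=0
  L3 @0x1C[6] → 0x1F007  P=1,RW=1,US=1,PS=0
  ✓ 0x1F65B  — 4 lookups

Access #0 PA: 0x1F65B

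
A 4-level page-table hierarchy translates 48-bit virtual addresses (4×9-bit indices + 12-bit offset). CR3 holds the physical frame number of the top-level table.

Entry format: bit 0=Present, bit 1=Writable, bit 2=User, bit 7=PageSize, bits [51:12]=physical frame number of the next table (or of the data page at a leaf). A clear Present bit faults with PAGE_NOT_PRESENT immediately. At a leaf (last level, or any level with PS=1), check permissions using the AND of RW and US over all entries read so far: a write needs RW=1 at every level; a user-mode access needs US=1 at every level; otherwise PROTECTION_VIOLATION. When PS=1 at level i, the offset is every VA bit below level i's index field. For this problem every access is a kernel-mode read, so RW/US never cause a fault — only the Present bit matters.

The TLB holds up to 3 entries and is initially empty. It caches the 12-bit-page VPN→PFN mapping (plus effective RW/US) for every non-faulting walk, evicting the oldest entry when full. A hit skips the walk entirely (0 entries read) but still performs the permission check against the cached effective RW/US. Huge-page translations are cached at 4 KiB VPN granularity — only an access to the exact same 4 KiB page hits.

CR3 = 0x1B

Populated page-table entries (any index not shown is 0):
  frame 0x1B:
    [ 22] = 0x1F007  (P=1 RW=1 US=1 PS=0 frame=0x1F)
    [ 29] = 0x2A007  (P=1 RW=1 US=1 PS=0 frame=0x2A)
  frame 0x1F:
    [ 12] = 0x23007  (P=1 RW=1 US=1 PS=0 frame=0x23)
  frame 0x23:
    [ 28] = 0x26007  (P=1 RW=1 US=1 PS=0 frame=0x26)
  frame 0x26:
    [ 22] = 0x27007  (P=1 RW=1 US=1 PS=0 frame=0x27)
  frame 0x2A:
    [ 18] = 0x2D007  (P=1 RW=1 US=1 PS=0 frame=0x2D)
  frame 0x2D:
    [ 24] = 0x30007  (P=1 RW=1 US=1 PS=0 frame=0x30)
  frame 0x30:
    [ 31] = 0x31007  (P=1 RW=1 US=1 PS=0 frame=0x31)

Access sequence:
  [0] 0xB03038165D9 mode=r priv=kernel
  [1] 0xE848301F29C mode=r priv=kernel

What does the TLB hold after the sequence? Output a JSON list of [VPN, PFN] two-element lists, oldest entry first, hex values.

Trace:
#0 VA=0xB03038165D9 (r,kernel):
  [0] read 0x1B idx=22: raw=0x1F007 flags P=1 W=1 U=1 S=0
  [1] read 0x1F idx=12: raw=0x23007 flags P=1 W=1 U=1 S=0
  [2] read 0x23 idx=28: raw=0x26007 flags P=1 W=1 U=1 S=0
  [3] read 0x26 idx=22: raw=0x27007 flags P=1 W=1 U=1 S=0
  ✓ 0x275D9  — 4 lookups
#1 VA=0xE848301F29C (r,kernel):
  [0] read 0x1B idx=29: raw=0x2A007 flags P=1 W=1 U=1 S=0
  [1] read 0x2A idx=18: raw=0x2D007 flags P=1 W=1 U=1 S=0
  [2] read 0x2D idx=24: raw=0x30007 flags P=1 W=1 U=1 S=0
  [3] read 0x30 idx=31: raw=0x31007 flags P=1 W=1 U=1 S=0
  ✓ 0x3129C  — 4 lookups

TLB: [["0xB0303816", "0x27"], ["0xE848301F", "0x31"]]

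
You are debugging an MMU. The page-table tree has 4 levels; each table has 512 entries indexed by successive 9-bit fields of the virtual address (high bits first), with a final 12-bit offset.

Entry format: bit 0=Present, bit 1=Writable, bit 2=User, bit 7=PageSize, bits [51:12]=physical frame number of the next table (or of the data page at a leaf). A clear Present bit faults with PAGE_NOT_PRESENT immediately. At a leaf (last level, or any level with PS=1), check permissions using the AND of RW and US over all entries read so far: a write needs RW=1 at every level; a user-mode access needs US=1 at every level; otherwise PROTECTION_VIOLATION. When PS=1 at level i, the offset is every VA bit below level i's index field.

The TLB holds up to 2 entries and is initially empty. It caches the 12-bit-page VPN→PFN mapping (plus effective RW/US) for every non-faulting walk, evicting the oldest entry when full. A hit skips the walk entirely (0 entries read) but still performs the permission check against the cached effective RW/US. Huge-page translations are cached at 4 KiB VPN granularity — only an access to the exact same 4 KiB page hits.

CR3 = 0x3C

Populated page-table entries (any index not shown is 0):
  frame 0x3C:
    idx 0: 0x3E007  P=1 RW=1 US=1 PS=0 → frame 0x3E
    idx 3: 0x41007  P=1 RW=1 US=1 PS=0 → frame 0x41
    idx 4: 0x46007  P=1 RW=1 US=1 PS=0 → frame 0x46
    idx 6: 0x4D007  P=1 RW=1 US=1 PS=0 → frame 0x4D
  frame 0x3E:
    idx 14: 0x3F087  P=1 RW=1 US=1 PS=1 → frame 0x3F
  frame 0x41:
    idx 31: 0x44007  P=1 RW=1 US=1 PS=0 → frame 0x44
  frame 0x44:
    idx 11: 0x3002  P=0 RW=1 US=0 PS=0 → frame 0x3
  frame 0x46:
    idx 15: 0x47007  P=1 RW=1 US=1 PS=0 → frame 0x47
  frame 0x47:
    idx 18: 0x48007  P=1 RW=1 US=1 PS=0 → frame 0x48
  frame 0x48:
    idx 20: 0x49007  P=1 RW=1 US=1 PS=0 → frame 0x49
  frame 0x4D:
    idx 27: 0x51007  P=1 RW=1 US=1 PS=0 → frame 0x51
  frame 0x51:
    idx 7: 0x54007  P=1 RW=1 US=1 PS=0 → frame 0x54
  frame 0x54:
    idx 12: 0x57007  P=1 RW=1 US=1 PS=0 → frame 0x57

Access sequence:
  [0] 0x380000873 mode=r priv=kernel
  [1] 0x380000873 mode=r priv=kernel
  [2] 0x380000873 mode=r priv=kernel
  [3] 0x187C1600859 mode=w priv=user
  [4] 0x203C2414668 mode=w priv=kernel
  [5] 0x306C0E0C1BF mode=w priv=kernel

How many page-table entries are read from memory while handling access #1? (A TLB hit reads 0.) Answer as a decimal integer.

Trace:
#0 VA=0x380000873 (r,kernel):
  L0: frame=0x3C idx=0 entry=0x3E007 [P=1 RW=1 US=1 PS=0]
  L1: frame=0x3E idx=14 entry=0x3F087 [P=1 RW=1 US=1 PS=1]
  ✓ 0x3F873 (huge @L1)  — 2 lookups
#1 VA=0x380000873 (r,kernel):
  TLB hit vpn=0x380000 → PA=0x3F873
#2 VA=0x380000873 (r,kernel):
  TLB hit vpn=0x380000 → PA=0x3F873
#3 VA=0x187C1600859 (w,user):
  L0: frame=0x3C idx=3 entry=0x41007 [P=1 RW=1 US=1 PS=0]
  L1: frame=0x41 idx=31 entry=0x44007 [P=1 RW=1 US=1 PS=0]
  L2: frame=0x44 idx=11 entry=0x3002 [P=0 RW=1 US=0 PS=0]
  ✗ PAGE_NOT_PRESENT  [3 reads]
#4 VA=0x203C2414668 (w,kernel):
  L0: frame=0x3C idx=4 entry=0x46007 [P=1 RW=1 US=1 PS=0]
  L1: frame=0x46 idx=15 entry=0x47007 [P=1 RW=1 US=1 PS=0]
  L2: frame=0x47 idx=18 entry=0x48007 [P=1 RW=1 US=1 PS=0]
  L3: frame=0x48 idx=20 entry=0x49007 [P=1 RW=1 US=1 PS=0]
  ✓ 0x49668  — 4 lookups
#5 VA=0x306C0E0C1BF (w,kernel):
  L0: frame=0x3C idx=6 entry=0x4D007 [P=1 RW=1 US=1 PS=0]
  L1: frame=0x4D idx=27 entry=0x51007 [P=1 RW=1 US=1 PS=0]
  L2: frame=0x51 idx=7 entry=0x54007 [P=1 RW=1 US=1 PS=0]
  L3: frame=0x54 idx=12 entry=0x57007 [P=1 RW=1 US=1 PS=0]
  ✓ 0x571BF  — 4 lookups

Entries read for #1: 0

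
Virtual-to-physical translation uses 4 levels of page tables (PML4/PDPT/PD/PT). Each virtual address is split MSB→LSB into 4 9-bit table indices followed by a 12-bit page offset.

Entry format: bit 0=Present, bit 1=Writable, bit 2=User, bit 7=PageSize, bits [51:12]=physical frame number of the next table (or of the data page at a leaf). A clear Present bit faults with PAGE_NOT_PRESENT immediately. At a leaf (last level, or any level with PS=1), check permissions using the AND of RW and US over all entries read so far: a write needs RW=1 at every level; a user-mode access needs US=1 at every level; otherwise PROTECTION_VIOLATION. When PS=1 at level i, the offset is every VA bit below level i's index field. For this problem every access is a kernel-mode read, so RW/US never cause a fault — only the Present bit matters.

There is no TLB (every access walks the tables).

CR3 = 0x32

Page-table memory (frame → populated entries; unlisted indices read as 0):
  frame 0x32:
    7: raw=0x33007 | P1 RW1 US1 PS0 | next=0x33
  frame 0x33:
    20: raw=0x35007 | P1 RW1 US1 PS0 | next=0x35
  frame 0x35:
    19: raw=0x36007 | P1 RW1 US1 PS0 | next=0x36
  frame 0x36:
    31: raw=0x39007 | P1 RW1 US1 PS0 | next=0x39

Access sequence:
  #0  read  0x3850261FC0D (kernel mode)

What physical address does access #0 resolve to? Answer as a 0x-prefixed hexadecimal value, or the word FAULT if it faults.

Trace:
#0 VA=0x3850261FC0D (r,kernel):
  [0] read 0x32 idx=7: raw=0x33007 flags P=1 W=1 U=1 S=0
  [1] read 0x33 idx=20: raw=0x35007 flags P=1 W=1 U=1 S=0
  [2] read 0x35 idx=19: raw=0x36007 flags P=1 W=1 U=1 S=0
  [3] read 0x36 idx=31: raw=0x39007 flags P=1 W=1 U=1 S=0
  ⇒ phys 0x39C0D  [4 reads]

Access #0 PA: 0x39C0D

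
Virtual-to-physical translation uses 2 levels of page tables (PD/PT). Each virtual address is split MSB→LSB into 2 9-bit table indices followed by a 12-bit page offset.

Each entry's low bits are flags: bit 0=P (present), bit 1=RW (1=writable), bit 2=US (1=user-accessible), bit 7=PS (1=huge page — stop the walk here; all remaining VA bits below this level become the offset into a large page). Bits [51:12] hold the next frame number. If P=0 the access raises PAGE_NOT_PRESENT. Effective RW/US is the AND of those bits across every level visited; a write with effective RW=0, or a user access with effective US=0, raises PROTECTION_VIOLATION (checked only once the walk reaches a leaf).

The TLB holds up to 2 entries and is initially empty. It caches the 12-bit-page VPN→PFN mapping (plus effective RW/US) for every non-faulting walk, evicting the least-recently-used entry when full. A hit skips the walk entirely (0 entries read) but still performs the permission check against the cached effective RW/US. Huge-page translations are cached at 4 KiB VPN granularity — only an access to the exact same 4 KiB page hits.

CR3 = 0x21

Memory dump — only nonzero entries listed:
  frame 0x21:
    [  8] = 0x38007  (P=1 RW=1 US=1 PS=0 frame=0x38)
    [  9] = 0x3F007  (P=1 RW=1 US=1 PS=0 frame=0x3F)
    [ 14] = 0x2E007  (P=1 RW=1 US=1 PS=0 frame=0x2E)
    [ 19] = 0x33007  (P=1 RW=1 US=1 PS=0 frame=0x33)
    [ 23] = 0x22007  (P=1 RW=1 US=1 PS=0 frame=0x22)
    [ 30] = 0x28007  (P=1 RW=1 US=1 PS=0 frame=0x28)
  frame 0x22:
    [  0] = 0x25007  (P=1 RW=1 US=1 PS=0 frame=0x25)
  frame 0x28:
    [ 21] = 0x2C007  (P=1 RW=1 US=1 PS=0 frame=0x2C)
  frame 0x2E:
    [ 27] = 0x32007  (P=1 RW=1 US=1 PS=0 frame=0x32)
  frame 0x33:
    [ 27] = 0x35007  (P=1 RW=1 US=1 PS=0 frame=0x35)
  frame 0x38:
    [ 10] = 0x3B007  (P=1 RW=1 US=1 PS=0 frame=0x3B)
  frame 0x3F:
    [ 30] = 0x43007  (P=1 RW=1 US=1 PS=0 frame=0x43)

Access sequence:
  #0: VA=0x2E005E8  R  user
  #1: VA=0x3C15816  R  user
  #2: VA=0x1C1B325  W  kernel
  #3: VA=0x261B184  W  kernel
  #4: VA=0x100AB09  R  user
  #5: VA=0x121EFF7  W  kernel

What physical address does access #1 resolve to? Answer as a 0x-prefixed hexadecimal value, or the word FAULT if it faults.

Per-access translation:
#0 VA=0x2E005E8 (r,user):
  L0: frame=0x21 idx=23 entry=0x22007 [P=1 RW=1 US=1 PS=0]
  L1: frame=0x22 idx=0 entry=0x25007 [P=1 RW=1 US=1 PS=0]
  → PA=0x255E8  (2 entries read)
#1 VA=0x3C15816 (r,user):
  L0: frame=0x21 idx=30 entry=0x28007 [P=1 RW=1 US=1 PS=0]
  L1: frame=0x28 idx=21 entry=0x2C007 [P=1 RW=1 US=1 PS=0]
  → PA=0x2C816  (2 entries read)
#2 VA=0x1C1B325 (w,kernel):
  L0: frame=0x21 idx=14 entry=0x2E007 [P=1 RW=1 US=1 PS=0]
  L1: frame=0x2E idx=27 entry=0x32007 [P=1 RW=1 US=1 PS=0]
  → PA=0x32325  (2 entries read)
#3 VA=0x261B184 (w,kernel):
  L0: frame=0x21 idx=19 entry=0x33007 [P=1 RW=1 US=1 PS=0]
  L1: frame=0x33 idx=27 entry=0x35007 [P=1 RW=1 US=1 PS=0]
  → PA=0x35184  (2 entries read)
#4 VA=0x100AB09 (r,user):
  L0: frame=0x21 idx=8 entry=0x38007 [P=1 RW=1 US=1 PS=0]
  L1: frame=0x38 idx=10 entry=0x3B007 [P=1 RW=1 US=1 PS=0]
  → PA=0x3BB09  (2 entries read)
#5 VA=0x121EFF7 (w,kernel):
  L0: frame=0x21 idx=9 entry=0x3F007 [P=1 RW=1 US=1 PS=0]
  L1: frame=0x3F idx=30 entry=0x43007 [P=1 RW=1 US=1 PS=0]
  → PA=0x43FF7  (2 entries read)

Access #1 PA: 0x2C816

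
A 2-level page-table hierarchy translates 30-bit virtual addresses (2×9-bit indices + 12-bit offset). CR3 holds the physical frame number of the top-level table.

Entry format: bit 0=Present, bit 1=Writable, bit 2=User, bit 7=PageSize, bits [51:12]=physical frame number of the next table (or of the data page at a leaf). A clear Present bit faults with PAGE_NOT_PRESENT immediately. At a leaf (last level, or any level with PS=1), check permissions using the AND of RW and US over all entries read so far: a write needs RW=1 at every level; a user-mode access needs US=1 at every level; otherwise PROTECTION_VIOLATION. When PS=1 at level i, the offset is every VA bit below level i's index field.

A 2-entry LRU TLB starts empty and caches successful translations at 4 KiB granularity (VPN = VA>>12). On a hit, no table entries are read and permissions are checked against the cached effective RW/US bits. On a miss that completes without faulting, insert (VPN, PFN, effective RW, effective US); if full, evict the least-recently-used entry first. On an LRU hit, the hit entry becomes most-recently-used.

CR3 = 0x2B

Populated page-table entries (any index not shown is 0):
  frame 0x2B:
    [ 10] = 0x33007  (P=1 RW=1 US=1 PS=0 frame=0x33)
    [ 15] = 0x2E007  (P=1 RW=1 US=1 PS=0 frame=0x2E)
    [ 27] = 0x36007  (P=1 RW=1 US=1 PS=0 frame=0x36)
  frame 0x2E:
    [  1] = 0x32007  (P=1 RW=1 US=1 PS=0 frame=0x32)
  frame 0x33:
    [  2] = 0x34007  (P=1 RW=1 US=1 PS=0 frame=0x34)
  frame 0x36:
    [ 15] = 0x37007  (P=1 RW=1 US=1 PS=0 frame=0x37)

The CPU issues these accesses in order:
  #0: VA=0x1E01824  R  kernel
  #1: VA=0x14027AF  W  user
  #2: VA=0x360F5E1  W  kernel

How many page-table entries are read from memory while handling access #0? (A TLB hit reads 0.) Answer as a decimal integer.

Trace:
#0 VA=0x1E01824 (r,kernel):
  lvl0: tbl 0x2B, slot 15 ⇒ 0x2E007 (P1/RW1/US1/PS0)
  lvl1: tbl 0x2E, slot 1 ⇒ 0x32007 (P1/RW1/US1/PS0)
  ✓ 0x32824  — 2 lookups
#1 VA=0x14027AF (w,user):
  lvl0: tbl 0x2B, slot 10 ⇒ 0x33007 (P1/RW1/US1/PS0)
  lvl1: tbl 0x33, slot 2 ⇒ 0x34007 (P1/RW1/US1/PS0)
  ✓ 0x347AF  — 2 lookups
#2 VA=0x360F5E1 (w,kernel):
  lvl0: tbl 0x2B, slot 27 ⇒ 0x36007 (P1/RW1/US1/PS0)
  lvl1: tbl 0x36, slot 15 ⇒ 0x37007 (P1/RW1/US1/PS0)
  ✓ 0x375E1  — 2 lookups

Entries read for #0: 2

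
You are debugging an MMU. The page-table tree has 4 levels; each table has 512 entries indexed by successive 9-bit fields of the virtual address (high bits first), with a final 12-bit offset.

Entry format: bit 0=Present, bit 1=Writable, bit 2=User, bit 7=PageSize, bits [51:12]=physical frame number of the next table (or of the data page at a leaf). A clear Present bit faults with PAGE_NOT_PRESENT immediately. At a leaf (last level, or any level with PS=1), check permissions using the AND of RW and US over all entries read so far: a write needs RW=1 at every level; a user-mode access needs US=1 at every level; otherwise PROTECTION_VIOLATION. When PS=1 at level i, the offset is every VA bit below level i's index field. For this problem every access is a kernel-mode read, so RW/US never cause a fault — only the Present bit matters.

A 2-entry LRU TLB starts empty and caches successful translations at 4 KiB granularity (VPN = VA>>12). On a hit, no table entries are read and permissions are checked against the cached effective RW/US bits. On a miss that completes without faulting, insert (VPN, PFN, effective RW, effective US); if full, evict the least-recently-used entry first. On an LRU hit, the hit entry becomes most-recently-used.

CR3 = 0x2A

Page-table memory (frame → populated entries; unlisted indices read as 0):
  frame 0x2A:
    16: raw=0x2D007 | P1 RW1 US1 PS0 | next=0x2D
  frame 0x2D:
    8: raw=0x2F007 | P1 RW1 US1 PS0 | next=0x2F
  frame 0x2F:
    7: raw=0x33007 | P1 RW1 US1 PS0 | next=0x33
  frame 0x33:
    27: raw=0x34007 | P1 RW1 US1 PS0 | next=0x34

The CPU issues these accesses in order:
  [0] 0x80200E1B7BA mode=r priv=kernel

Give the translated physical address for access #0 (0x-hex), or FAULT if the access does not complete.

Trace:
#0 VA=0x80200E1B7BA (r,kernel):
  L0 @0x2A[16] → 0x2D007  P=1,RW=1,US=1,PS=0
  L1 @0x2D[8] → 0x2F007  P=1,RW=1,US=1,PS=0
  L2 @0x2F[7] → 0x33007  P=1,RW=1,US=1,PS=0
  L3 @0x33[27] → 0x34007  P=1,RW=1,US=1,PS=0
  ✓ 0x347BA  — 4 lookups

Access #0 PA: 0x347BA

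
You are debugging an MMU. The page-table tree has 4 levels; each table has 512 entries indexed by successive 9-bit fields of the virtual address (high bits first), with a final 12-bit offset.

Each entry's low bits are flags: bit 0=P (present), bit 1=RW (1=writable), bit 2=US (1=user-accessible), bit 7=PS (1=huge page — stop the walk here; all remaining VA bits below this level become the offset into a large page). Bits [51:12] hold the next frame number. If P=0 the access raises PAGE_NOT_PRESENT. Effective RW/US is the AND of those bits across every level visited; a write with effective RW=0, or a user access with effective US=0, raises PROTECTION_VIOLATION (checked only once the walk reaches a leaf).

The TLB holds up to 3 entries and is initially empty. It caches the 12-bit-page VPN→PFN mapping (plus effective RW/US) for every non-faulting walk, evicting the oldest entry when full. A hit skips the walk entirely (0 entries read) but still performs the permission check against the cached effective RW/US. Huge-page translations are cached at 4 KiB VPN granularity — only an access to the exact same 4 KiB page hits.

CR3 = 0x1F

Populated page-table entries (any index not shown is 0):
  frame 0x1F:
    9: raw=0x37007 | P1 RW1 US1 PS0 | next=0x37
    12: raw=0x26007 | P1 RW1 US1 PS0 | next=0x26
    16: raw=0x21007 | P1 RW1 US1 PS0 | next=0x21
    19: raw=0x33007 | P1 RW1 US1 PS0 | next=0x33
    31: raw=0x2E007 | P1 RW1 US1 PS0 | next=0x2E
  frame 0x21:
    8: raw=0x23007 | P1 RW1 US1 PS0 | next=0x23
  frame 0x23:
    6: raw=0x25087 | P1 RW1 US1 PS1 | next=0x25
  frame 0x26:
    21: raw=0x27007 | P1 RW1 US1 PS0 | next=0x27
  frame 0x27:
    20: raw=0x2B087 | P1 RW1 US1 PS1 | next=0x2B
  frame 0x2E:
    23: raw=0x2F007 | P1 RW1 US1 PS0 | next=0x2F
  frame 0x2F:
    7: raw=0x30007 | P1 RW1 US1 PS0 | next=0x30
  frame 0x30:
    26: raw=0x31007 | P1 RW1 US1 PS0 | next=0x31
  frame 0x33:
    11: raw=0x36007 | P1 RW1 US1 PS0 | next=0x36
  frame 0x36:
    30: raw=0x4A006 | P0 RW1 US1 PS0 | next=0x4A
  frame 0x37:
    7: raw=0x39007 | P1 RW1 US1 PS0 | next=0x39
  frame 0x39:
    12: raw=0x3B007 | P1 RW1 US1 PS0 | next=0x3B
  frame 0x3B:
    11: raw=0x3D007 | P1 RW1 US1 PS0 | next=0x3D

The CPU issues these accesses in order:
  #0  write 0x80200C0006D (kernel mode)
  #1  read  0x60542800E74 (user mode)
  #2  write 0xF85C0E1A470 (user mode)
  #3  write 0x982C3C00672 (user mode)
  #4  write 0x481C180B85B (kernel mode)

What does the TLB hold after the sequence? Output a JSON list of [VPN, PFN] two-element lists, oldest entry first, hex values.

Per-access translation:
#0 VA=0x80200C0006D (w,kernel):
  [0] read 0x1F idx=16: raw=0x21007 flags P=1 W=1 U=1 S=0
  [1] read 0x21 idx=8: raw=0x23007 flags P=1 W=1 U=1 S=0
  [2] read 0x23 idx=6: raw=0x25087 flags P=1 W=1 U=1 S=1
  → PA=0x2506D (huge @L2)  (3 entries read)
#1 VA=0x60542800E74 (r,user):
  [0] read 0x1F idx=12: raw=0x26007 flags P=1 W=1 U=1 S=0
  [1] read 0x26 idx=21: raw=0x27007 flags P=1 W=1 U=1 S=0
  [2] read 0x27 idx=20: raw=0x2B087 flags P=1 W=1 U=1 S=1
  → PA=0x2BE74 (huge @L2)  (3 entries read)
#2 VA=0xF85C0E1A470 (w,user):
  [0] read 0x1F idx=31: raw=0x2E007 flags P=1 W=1 U=1 S=0
  [1] read 0x2E idx=23: raw=0x2F007 flags P=1 W=1 U=1 S=0
  [2] read 0x2F idx=7: raw=0x30007 flags P=1 W=1 U=1 S=0
  [3] read 0x30 idx=26: raw=0x31007 flags P=1 W=1 U=1 S=0
  → PA=0x31470  (4 entries read)
#3 VA=0x982C3C00672 (w,user):
  [0] read 0x1F idx=19: raw=0x33007 flags P=1 W=1 U=1 S=0
  [1] read 0x33 idx=11: raw=0x36007 flags P=1 W=1 U=1 S=0
  [2] read 0x36 idx=30: raw=0x4A006 flags P=0 W=1 U=1 S=0
  ✗ PAGE_NOT_PRESENT  [3 reads]
#4 VA=0x481C180B85B (w,kernel):
  [0] read 0x1F idx=9: raw=0x37007 flags P=1 W=1 U=1 S=0
  [1] read 0x37 idx=7: raw=0x39007 flags P=1 W=1 U=1 S=0
  [2] read 0x39 idx=12: raw=0x3B007 flags P=1 W=1 U=1 S=0
  [3] read 0x3B idx=11: raw=0x3D007 flags P=1 W=1 U=1 S=0
  → PA=0x3D85B  (4 entries read)

TLB: [["0x60542800", "0x2B"], ["0xF85C0E1A", "0x31"], ["0x481C180B", "0x3D"]]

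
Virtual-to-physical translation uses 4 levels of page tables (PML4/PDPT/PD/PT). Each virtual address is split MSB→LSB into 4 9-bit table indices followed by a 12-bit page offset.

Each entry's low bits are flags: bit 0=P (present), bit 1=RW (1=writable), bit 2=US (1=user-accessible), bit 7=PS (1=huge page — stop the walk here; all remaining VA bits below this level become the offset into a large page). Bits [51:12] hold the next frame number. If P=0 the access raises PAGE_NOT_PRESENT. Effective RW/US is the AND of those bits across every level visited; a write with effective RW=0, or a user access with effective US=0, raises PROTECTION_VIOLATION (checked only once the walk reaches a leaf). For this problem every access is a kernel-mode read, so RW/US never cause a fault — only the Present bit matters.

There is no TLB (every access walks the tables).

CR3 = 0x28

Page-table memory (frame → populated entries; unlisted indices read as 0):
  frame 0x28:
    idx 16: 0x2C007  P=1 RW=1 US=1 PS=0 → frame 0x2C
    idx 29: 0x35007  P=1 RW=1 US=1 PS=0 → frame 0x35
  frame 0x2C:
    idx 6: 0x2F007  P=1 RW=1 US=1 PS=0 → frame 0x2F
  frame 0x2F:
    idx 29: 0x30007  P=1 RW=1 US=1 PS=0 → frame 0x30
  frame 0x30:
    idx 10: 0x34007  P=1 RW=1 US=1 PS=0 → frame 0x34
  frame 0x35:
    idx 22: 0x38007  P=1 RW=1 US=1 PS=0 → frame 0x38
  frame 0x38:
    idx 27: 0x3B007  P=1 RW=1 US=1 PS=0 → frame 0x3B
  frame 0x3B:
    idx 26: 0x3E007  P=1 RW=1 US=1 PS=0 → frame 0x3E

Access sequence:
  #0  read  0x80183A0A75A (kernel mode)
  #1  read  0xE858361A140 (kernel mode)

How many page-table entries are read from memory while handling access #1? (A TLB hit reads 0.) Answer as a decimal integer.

Per-access translation:
#0 VA=0x80183A0A75A (r,kernel):
  L0 @0x28[16] → 0x2C007  P=1,RW=1,US=1,PS=0
  L1 @0x2C[6] → 0x2F007  P=1,RW=1,US=1,PS=0
  L2 @0x2F[29] → 0x30007  P=1,RW=1,US=1,PS=0
  L3 @0x30[10] → 0x34007  P=1,RW=1,US=1,PS=0
  ✓ 0x3475A  — 4 lookups
#1 VA=0xE858361A140 (r,kernel):
  L0 @0x28[29] → 0x35007  P=1,RW=1,US=1,PS=0
  L1 @0x35[22] → 0x38007  P=1,RW=1,US=1,PS=0
  L2 @0x38[27] → 0x3B007  P=1,RW=1,US=1,PS=0
  L3 @0x3B[26] → 0x3E007  P=1,RW=1,US=1,PS=0
  ✓ 0x3E140  — 4 lookups

Entries read for #1: 4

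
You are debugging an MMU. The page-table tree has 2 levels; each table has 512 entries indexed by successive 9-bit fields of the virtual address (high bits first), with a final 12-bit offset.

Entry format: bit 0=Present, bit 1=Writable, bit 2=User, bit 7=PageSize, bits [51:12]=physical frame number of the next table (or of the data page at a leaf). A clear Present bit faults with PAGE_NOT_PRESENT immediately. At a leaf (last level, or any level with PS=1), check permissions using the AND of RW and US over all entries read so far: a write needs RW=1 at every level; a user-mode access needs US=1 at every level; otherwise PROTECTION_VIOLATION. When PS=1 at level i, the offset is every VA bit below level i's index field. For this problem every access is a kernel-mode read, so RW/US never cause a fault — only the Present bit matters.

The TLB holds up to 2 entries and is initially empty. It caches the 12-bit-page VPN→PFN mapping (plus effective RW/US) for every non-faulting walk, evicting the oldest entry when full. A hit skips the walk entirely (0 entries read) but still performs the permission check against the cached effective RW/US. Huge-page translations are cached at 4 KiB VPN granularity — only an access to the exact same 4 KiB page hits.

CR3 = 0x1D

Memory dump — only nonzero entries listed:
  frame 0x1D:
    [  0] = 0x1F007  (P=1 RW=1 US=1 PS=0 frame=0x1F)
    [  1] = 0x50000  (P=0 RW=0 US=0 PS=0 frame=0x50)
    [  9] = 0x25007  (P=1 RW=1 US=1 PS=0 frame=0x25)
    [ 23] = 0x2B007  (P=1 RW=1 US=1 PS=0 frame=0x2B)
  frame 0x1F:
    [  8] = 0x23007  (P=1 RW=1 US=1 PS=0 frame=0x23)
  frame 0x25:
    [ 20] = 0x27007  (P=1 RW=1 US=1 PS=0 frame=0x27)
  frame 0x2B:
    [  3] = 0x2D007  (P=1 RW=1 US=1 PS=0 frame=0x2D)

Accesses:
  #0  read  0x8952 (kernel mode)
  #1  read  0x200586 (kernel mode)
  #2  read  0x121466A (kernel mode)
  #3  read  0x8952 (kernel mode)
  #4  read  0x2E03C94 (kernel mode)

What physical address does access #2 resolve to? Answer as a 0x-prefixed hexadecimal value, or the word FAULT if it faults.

Trace:
#0 VA=0x8952 (r,kernel):
  [0] read 0x1D idx=0: raw=0x1F007 flags P=1 W=1 U=1 S=0
  [1] read 0x1F idx=8: raw=0x23007 flags P=1 W=1 U=1 S=0
  → PA=0x23952  (2 entries read)
#1 VA=0x200586 (r,kernel):
  [0] read 0x1D idx=1: raw=0x50000 flags P=0 W=0 U=0 S=0
  → PAGE_NOT_PRESENT  (1 entries read)
#2 VA=0x121466A (r,kernel):
  [0] read 0x1D idx=9: raw=0x25007 flags P=1 W=1 U=1 S=0
  [1] read 0x25 idx=20: raw=0x27007 flags P=1 W=1 U=1 S=0
  → PA=0x2766A  (2 entries read)
#3 VA=0x8952 (r,kernel):
  TLB hit vpn=0x8 → PA=0x23952
#4 VA=0x2E03C94 (r,kernel):
  [0] read 0x1D idx=23: raw=0x2B007 flags P=1 W=1 U=1 S=0
  [1] read 0x2B idx=3: raw=0x2D007 flags P=1 W=1 U=1 S=0
  → PA=0x2DC94  (2 entries read)

Access #2 PA: 0x2766A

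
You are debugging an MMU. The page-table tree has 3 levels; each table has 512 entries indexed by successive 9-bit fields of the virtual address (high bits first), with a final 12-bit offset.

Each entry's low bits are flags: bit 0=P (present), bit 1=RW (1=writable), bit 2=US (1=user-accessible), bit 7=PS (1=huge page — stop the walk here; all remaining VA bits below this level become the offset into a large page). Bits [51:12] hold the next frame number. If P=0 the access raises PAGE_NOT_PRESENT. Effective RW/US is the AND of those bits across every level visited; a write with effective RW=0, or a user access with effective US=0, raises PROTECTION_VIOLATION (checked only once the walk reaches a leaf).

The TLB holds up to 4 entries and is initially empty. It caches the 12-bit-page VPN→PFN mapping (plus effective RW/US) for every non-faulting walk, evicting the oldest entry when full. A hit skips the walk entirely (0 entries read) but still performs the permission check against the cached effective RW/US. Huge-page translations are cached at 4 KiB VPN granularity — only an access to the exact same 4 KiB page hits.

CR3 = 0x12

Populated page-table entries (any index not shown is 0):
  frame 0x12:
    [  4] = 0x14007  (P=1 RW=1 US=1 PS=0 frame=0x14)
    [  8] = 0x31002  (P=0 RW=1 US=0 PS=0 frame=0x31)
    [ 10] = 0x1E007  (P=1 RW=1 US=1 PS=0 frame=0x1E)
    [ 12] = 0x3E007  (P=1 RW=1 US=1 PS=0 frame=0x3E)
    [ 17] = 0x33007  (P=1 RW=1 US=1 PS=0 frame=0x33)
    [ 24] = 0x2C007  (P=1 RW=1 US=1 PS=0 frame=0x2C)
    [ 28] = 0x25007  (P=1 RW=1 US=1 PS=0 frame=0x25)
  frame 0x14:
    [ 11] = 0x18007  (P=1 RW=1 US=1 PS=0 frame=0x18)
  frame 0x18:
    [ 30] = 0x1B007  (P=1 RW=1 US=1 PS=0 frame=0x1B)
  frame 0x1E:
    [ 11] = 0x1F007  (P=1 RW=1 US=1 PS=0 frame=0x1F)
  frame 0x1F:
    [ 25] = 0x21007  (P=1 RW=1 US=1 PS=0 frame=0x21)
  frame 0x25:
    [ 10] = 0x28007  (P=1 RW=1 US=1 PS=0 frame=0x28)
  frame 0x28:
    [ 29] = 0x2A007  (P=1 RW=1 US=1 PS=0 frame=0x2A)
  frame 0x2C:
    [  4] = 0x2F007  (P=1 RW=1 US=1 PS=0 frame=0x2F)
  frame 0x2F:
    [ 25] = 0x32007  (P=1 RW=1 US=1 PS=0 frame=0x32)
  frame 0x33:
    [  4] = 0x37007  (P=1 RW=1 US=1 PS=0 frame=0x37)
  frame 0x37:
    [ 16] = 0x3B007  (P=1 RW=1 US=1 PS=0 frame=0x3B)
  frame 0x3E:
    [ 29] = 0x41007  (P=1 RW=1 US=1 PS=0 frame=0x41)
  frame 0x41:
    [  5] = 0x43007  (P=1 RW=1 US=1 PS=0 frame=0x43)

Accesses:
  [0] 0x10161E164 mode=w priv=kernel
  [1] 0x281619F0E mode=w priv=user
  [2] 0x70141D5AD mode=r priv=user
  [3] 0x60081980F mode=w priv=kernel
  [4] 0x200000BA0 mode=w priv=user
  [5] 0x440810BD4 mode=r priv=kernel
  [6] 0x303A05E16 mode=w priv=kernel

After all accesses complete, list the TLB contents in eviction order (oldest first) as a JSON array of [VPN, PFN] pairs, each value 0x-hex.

Trace:
#0 VA=0x10161E164 (w,kernel):
  lvl0: tbl 0x12, slot 4 ⇒ 0x14007 (P1/RW1/US1/PS0)
  lvl1: tbl 0x14, slot 11 ⇒ 0x18007 (P1/RW1/US1/PS0)
  lvl2: tbl 0x18, slot 30 ⇒ 0x1B007 (P1/RW1/US1/PS0)
  → PA=0x1B164  (3 entries read)
#1 VA=0x281619F0E (w,user):
  lvl0: tbl 0x12, slot 10 ⇒ 0x1E007 (P1/RW1/US1/PS0)
  lvl1: tbl 0x1E, slot 11 ⇒ 0x1F007 (P1/RW1/US1/PS0)
  lvl2: tbl 0x1F, slot 25 ⇒ 0x21007 (P1/RW1/US1/PS0)
  → PA=0x21F0E  (3 entries read)
#2 VA=0x70141D5AD (r,user):
  lvl0: tbl 0x12, slot 28 ⇒ 0x25007 (P1/RW1/US1/PS0)
  lvl1: tbl 0x25, slot 10 ⇒ 0x28007 (P1/RW1/US1/PS0)
  lvl2: tbl 0x28, slot 29 ⇒ 0x2A007 (P1/RW1/US1/PS0)
  → PA=0x2A5AD  (3 entries read)
#3 VA=0x60081980F (w,kernel):
  lvl0: tbl 0x12, slot 24 ⇒ 0x2C007 (P1/RW1/US1/PS0)
  lvl1: tbl 0x2C, slot 4 ⇒ 0x2F007 (P1/RW1/US1/PS0)
  lvl2: tbl 0x2F, slot 25 ⇒ 0x32007 (P1/RW1/US1/PS0)
  → PA=0x3280F  (3 entries read)
#4 VA=0x200000BA0 (w,user):
  lvl0: tbl 0x12, slot 8 ⇒ 0x31002 (P0/RW1/US0/PS0)
  ✗ PAGE_NOT_PRESENT  [1 reads]
#5 VA=0x440810BD4 (r,kernel):
  lvl0: tbl 0x12, slot 17 ⇒ 0x33007 (P1/RW1/US1/PS0)
  lvl1: tbl 0x33, slot 4 ⇒ 0x37007 (P1/RW1/US1/PS0)
  lvl2: tbl 0x37, slot 16 ⇒ 0x3B007 (P1/RW1/US1/PS0)
  → PA=0x3BBD4  (3 entries read)
#6 VA=0x303A05E16 (w,kernel):
  lvl0: tbl 0x12, slot 12 ⇒ 0x3E007 (P1/RW1/US1/PS0)
  lvl1: tbl 0x3E, slot 29 ⇒ 0x41007 (P1/RW1/US1/PS0)
  lvl2: tbl 0x41, slot 5 ⇒ 0x43007 (P1/RW1/US1/PS0)
  → PA=0x43E16  (3 entries read)

TLB: [["0x70141D", "0x2A"], ["0x600819", "0x32"], ["0x440810", "0x3B"], ["0x303A05", "0x43"]]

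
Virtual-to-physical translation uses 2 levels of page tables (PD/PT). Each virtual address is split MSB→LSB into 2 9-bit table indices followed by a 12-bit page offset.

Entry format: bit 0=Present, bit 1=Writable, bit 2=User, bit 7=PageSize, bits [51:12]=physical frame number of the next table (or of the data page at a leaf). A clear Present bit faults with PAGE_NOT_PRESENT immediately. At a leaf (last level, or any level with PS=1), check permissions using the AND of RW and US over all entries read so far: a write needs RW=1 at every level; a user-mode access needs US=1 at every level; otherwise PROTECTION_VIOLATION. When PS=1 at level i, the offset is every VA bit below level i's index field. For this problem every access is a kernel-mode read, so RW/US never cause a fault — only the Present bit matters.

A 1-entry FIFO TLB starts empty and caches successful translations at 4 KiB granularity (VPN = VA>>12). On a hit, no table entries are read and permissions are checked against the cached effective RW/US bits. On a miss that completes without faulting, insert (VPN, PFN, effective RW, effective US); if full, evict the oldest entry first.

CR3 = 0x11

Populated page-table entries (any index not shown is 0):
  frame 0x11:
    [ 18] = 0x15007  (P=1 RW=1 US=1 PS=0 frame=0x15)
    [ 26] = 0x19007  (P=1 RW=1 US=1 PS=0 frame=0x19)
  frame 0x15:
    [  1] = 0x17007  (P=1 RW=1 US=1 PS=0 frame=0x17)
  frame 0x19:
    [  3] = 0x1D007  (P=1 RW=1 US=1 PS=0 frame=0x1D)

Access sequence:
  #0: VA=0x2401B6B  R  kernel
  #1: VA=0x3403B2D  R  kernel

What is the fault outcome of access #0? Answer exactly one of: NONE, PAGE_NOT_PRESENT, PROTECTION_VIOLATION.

Trace:
#0 VA=0x2401B6B (r,kernel):
  L0 @0x11[18] → 0x15007  P=1,RW=1,US=1,PS=0
  L1 @0x15[1] → 0x17007  P=1,RW=1,US=1,PS=0
  ✓ 0x17B6B  — 2 lookups
#1 VA=0x3403B2D (r,kernel):
  L0 @0x11[26] → 0x19007  P=1,RW=1,US=1,PS=0
  L1 @0x19[3] → 0x1D007  P=1,RW=1,US=1,PS=0
  ✓ 0x1DB2D  — 2 lookups

Access #0 fault: NONE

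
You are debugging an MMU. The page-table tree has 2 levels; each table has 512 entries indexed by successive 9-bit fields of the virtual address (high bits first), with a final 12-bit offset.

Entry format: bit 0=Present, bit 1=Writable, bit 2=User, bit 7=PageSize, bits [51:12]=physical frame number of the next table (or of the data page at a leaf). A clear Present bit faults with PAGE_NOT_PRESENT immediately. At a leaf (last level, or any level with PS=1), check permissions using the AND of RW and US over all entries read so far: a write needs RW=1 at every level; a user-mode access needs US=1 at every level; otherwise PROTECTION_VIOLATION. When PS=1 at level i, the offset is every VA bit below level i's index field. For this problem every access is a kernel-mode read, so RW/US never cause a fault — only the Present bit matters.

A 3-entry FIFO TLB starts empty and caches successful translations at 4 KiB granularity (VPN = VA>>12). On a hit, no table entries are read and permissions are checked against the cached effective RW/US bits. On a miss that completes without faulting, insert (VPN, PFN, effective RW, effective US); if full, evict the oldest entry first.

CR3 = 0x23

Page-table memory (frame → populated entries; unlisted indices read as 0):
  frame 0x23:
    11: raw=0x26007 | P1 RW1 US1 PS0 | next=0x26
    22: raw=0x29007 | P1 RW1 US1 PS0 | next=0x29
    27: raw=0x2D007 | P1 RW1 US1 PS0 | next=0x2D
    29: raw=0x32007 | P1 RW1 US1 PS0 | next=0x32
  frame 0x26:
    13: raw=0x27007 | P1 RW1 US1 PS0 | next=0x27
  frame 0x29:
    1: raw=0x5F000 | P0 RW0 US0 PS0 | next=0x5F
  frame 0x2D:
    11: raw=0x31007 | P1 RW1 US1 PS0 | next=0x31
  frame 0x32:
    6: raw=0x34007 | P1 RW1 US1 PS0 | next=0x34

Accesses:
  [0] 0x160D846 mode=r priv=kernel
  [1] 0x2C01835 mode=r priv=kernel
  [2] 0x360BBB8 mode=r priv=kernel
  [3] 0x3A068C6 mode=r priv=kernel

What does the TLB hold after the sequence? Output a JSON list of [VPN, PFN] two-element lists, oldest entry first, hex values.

Per-access translation:
#0 VA=0x160D846 (r,kernel):
  L0 @0x23[11] → 0x26007  P=1,RW=1,US=1,PS=0
  L1 @0x26[13] → 0x27007  P=1,RW=1,US=1,PS=0
  ✓ 0x27846  — 2 lookups
#1 VA=0x2C01835 (r,kernel):
  L0 @0x23[22] → 0x29007  P=1,RW=1,US=1,PS=0
  L1 @0x29[1] → 0x5F000  P=0,RW=0,US=0,PS=0
  ⇒ fault: PAGE_NOT_PRESENT  — 2 lookups
#2 VA=0x360BBB8 (r,kernel):
  L0 @0x23[27] → 0x2D007  P=1,RW=1,US=1,PS=0
  L1 @0x2D[11] → 0x31007  P=1,RW=1,US=1,PS=0
  ✓ 0x31BB8  — 2 lookups
#3 VA=0x3A068C6 (r,kernel):
  L0 @0x23[29] → 0x32007  P=1,RW=1,US=1,PS=0
  L1 @0x32[6] → 0x34007  P=1,RW=1,US=1,PS=0
  ✓ 0x348C6  — 2 lookups

TLB: [["0x160D", "0x27"], ["0x360B", "0x31"], ["0x3A06", "0x34"]]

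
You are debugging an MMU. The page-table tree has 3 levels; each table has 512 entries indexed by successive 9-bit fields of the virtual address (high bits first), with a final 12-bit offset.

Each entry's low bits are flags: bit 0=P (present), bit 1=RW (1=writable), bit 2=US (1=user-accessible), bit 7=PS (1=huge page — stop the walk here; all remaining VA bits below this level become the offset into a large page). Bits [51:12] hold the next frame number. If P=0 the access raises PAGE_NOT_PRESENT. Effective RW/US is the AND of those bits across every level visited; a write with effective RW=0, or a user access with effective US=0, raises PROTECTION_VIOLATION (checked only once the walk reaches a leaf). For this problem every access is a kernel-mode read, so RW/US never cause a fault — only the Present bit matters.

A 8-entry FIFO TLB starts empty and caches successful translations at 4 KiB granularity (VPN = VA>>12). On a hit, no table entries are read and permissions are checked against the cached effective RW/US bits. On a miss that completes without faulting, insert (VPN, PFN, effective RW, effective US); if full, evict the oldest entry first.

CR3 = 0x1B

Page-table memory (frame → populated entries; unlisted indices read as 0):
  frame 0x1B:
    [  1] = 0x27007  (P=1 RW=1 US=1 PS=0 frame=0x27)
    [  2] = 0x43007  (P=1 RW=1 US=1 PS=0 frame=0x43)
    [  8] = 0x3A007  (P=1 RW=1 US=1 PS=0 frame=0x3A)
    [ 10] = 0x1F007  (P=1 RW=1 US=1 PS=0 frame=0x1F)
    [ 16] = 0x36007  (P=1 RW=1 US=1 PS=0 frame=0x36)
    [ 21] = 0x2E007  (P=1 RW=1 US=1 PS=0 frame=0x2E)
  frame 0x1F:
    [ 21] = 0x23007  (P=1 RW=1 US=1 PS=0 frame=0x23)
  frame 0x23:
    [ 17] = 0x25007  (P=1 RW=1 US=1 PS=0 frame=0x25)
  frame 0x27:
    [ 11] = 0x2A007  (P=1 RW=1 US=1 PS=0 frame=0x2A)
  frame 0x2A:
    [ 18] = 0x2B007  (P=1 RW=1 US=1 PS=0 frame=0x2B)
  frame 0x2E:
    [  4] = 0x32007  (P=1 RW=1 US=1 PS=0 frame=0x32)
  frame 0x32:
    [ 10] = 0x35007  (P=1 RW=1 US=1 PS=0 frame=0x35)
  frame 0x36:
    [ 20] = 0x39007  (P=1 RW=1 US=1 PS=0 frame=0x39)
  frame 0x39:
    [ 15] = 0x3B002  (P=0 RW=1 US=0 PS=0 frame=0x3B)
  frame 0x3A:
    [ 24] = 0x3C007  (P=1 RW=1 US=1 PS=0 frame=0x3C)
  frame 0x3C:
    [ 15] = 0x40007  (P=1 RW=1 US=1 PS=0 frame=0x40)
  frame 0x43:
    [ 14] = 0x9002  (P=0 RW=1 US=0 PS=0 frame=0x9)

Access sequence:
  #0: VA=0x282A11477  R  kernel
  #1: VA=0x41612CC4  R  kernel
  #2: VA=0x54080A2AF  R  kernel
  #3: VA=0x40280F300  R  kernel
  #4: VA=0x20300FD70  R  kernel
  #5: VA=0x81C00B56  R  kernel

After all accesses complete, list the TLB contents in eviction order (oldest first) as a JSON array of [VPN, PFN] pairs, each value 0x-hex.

Per-access translation:
#0 VA=0x282A11477 (r,kernel):
  L0: frame=0x1B idx=10 entry=0x1F007 [P=1 RW=1 US=1 PS=0]
  L1: frame=0x1F idx=21 entry=0x23007 [P=1 RW=1 US=1 PS=0]
  L2: frame=0x23 idx=17 entry=0x25007 [P=1 RW=1 US=1 PS=0]
  ✓ 0x25477  — 3 lookups
#1 VA=0x41612CC4 (r,kernel):
  L0: frame=0x1B idx=1 entry=0x27007 [P=1 RW=1 US=1 PS=0]
  L1: frame=0x27 idx=11 entry=0x2A007 [P=1 RW=1 US=1 PS=0]
  L2: frame=0x2A idx=18 entry=0x2B007 [P=1 RW=1 US=1 PS=0]
  ✓ 0x2BCC4  — 3 lookups
#2 VA=0x54080A2AF (r,kernel):
  L0: frame=0x1B idx=21 entry=0x2E007 [P=1 RW=1 US=1 PS=0]
  L1: frame=0x2E idx=4 entry=0x32007 [P=1 RW=1 US=1 PS=0]
  L2: frame=0x32 idx=10 entry=0x35007 [P=1 RW=1 US=1 PS=0]
  ✓ 0x352AF  — 3 lookups
#3 VA=0x40280F300 (r,kernel):
  L0: frame=0x1B idx=16 entry=0x36007 [P=1 RW=1 US=1 PS=0]
  L1: frame=0x36 idx=20 entry=0x39007 [P=1 RW=1 US=1 PS=0]
  L2: frame=0x39 idx=15 entry=0x3B002 [P=0 RW=1 US=0 PS=0]
  ✗ PAGE_NOT_PRESENT  [3 reads]
#4 VA=0x20300FD70 (r,kernel):
  L0: frame=0x1B idx=8 entry=0x3A007 [P=1 RW=1 US=1 PS=0]
  L1: frame=0x3A idx=24 entry=0x3C007 [P=1 RW=1 US=1 PS=0]
  L2: frame=0x3C idx=15 entry=0x40007 [P=1 RW=1 US=1 PS=0]
  ✓ 0x40D70  — 3 lookups
#5 VA=0x81C00B56 (r,kernel):
  L0: frame=0x1B idx=2 entry=0x43007 [P=1 RW=1 US=1 PS=0]
  L1: frame=0x43 idx=14 entry=0x9002 [P=0 RW=1 US=0 PS=0]
  ✗ PAGE_NOT_PRESENT  [2 reads]

TLB: [["0x282A11", "0x25"], ["0x41612", "0x2B"], ["0x54080A", "0x35"], ["0x20300F", "0x40"]]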